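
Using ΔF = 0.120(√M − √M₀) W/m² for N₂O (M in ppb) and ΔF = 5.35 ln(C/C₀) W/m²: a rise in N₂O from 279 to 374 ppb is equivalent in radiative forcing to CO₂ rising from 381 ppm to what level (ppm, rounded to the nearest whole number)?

C ≈ 404 ppm

N₂O forcing: 0.120 × (√374 − √279) = 0.120 × (19.3391 − 16.7033) = 0.120 × 2.6358 = 0.31630 W/m².
Set 5.35 ln(C/381) = 0.31630: ln(C/381) = 0.31630/5.35 = 0.05912, so C = 381 × e^0.05912 = 381 × 1.06090 = 404.20 ppm.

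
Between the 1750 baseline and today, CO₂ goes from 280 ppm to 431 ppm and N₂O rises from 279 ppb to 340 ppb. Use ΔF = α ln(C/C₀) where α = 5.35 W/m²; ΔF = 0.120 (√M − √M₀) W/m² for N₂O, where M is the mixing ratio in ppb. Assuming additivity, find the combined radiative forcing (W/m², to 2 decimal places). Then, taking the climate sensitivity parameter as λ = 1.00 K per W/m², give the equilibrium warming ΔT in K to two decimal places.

CO₂: 5.35 × ln(431/280) = 5.35 × ln(1.53929) = 5.35 × 0.43132 = 2.3076 W/m².
N₂O: 0.120 × (√340 − √279) = 0.120 × (18.4391 − 16.7033) = 0.120 × 1.7358 = 0.2083 W/m².
Total ΔF = 2.3076 + 0.2083 = 2.5159 W/m².
ΔT = λ ΔF = 1.00 × 2.52 = 2.5200 K.

ΔF = 2.52 W/m²; ΔT = 2.52 K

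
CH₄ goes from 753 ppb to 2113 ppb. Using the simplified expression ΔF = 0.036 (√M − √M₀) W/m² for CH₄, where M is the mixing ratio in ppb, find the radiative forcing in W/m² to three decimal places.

ΔF = 0.667 W/m²

CH₄: 0.036 × (√2113 − √753) = 0.036 × (45.9674 − 27.4408) = 0.036 × 18.5266 = 0.6670 W/m².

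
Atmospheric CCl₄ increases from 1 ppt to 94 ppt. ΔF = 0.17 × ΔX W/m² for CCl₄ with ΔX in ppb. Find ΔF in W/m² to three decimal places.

ΔF = 0.016 W/m²

CCl₄: Δ = 94 − 1 = 93 ppt = 0.093 ppb; ΔF = 0.17 × 0.093 = 0.0158 W/m².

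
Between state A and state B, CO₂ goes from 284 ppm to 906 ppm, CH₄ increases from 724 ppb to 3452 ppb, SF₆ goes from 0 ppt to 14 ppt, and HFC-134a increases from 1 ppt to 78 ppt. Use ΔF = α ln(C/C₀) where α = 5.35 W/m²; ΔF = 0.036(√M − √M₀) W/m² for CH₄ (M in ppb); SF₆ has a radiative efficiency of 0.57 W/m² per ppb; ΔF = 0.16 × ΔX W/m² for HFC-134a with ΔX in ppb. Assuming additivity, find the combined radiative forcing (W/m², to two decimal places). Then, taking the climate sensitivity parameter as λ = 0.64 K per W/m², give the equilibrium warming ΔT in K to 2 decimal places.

CO₂: 5.35 × ln(906/284) = 5.35 × ln(3.19014) = 5.35 × 1.16006 = 6.2063 W/m².
CH₄: 0.036 × (√3452 − √724) = 0.036 × (58.7537 − 26.9072) = 0.036 × 31.8465 = 1.1465 W/m².
SF₆: Δ = 14 − 0 = 14 ppt = 0.014 ppb; ΔF = 0.57 × 0.014 = 0.0080 W/m².
HFC-134a: Δ = 78 − 1 = 77 ppt = 0.077 ppb; ΔF = 0.16 × 0.077 = 0.0123 W/m².
Total ΔF = 6.2063 + 1.1465 + 0.0080 + 0.0123 = 7.3731 W/m².
ΔT = λ ΔF = 0.64 × 7.37 = 4.7168 K.

ΔF = 7.37 W/m²; ΔT = 4.72 K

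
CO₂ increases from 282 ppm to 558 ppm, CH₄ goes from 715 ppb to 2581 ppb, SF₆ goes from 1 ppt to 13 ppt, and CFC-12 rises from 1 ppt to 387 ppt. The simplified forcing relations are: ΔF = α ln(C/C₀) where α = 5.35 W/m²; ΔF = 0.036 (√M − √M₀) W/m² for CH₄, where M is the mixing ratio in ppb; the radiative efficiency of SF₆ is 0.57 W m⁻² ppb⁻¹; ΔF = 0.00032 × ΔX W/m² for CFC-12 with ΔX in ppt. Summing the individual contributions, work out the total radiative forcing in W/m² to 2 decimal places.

CO₂: 5.35 × ln(558/282) = 5.35 × ln(1.97872) = 5.35 × 0.68245 = 3.6511 W/m².
CH₄: 0.036 × (√2581 − √715) = 0.036 × (50.8035 − 26.7395) = 0.036 × 24.0640 = 0.8663 W/m².
SF₆: Δ = 13 − 1 = 12 ppt = 0.012 ppb; ΔF = 0.57 × 0.012 = 0.0068 W/m².
CFC-12: ΔF = 0.00032 × (387 − 1) = 0.00032 × 386 = 0.1235 W/m².
Total ΔF = 3.6511 + 0.8663 + 0.0068 + 0.1235 = 4.6477 W/m².

ΔF = 4.65 W/m²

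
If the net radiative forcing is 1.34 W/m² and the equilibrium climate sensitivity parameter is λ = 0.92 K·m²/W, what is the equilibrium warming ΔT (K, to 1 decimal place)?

ΔT = 1.2 K

ΔT = λ ΔF = 0.92 × 1.34 = 1.2328 K.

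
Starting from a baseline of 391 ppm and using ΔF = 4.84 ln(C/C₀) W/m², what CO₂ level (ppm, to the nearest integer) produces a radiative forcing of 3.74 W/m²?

C ≈ 847 ppm

Set 4.84 ln(C/391) = 3.74, so ln(C/391) = 3.74/4.84 = 0.77273.
Then C/391 = e^0.77273 = 2.16567, giving C = 391 × 2.16567 = 846.78 ppm.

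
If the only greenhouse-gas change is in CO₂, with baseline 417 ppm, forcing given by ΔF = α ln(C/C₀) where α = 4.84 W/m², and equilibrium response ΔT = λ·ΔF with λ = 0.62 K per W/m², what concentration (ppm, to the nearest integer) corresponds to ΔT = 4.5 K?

C ≈ 1868 ppm

Required forcing: ΔF = ΔT/λ = 4.5/0.62 = 7.2581 W/m².
Then ln(C/417) = ΔF/4.84 = 7.2581/4.84 = 1.49961.
So C = 417 × e^1.49961 = 417 × 4.47994 = 1868.13 ppm.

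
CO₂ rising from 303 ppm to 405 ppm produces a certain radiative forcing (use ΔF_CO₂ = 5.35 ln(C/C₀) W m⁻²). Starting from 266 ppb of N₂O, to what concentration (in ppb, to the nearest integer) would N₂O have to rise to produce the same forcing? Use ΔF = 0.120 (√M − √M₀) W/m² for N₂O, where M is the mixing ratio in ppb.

M ≈ 855 ppb

CO₂ forcing: 5.35 × ln(405/303) = 5.35 × 0.290154 = 1.55232 W/m².
Set 0.120(√M − √266) = 1.55232: √M = 1.55232/0.120 + √266 = 12.9360 + 16.3095 = 29.2455.
M = (29.2455)² = 855.30 ppb.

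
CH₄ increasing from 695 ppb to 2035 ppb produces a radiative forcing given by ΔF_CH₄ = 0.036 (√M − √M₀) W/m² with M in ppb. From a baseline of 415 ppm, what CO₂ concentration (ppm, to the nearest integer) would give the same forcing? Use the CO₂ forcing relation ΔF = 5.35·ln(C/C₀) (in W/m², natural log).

C ≈ 471 ppm

CH₄ forcing: 0.036 × (√2035 − √695) = 0.036 × (45.1110 − 26.3629) = 0.036 × 18.7481 = 0.67493 W/m².
Set 5.35 ln(C/415) = 0.67493: ln(C/415) = 0.67493/5.35 = 0.12616, so C = 415 × e^0.12616 = 415 × 1.13446 = 470.80 ppm.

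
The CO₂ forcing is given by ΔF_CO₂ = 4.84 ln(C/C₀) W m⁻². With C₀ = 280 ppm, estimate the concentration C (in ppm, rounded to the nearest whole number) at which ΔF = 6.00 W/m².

C ≈ 967 ppm

Set 4.84 ln(C/280) = 6.00, so ln(C/280) = 6.00/4.84 = 1.23967.
Then C/280 = e^1.23967 = 3.45447, giving C = 280 × 3.45447 = 967.25 ppm.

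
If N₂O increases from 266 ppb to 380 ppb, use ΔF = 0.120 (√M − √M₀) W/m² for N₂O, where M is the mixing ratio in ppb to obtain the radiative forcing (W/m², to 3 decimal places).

N₂O: 0.120 × (√380 − √266) = 0.120 × (19.4936 − 16.3095) = 0.120 × 3.1841 = 0.3821 W/m².

ΔF = 0.382 W/m²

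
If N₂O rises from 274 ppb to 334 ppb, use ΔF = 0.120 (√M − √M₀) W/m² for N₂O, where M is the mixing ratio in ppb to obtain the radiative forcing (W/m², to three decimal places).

N₂O: 0.120 × (√334 − √274) = 0.120 × (18.2757 − 16.5529) = 0.120 × 1.7228 = 0.2067 W/m².

ΔF = 0.207 W/m²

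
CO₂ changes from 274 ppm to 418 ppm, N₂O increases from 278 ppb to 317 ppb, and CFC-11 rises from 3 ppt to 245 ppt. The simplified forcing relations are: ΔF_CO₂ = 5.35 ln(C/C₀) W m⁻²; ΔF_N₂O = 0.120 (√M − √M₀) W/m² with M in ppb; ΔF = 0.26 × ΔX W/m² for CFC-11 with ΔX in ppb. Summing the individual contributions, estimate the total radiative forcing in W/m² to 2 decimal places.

CO₂: 5.35 × ln(418/274) = 5.35 × ln(1.52555) = 5.35 × 0.42236 = 2.2596 W/m².
N₂O: 0.120 × (√317 − √278) = 0.120 × (17.8045 − 16.6733) = 0.120 × 1.1312 = 0.1357 W/m².
CFC-11: Δ = 245 − 3 = 242 ppt = 0.242 ppb; ΔF = 0.26 × 0.242 = 0.0629 W/m².
Total ΔF = 2.2596 + 0.1357 + 0.0629 = 2.4582 W/m².

ΔF = 2.46 W/m²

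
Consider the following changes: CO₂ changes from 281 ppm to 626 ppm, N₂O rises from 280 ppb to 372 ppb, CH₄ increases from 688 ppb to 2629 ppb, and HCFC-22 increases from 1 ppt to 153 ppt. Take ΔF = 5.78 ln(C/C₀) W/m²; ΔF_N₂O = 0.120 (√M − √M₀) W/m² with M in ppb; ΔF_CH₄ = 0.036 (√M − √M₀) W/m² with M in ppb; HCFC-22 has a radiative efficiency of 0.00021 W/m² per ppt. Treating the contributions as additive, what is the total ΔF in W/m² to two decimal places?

CO₂: 5.78 × ln(626/281) = 5.78 × ln(2.22776) = 5.78 × 0.80100 = 4.6298 W/m².
N₂O: 0.120 × (√372 − √280) = 0.120 × (19.2873 − 16.7332) = 0.120 × 2.5541 = 0.3065 W/m².
CH₄: 0.036 × (√2629 − √688) = 0.036 × (51.2738 − 26.2298) = 0.036 × 25.0440 = 0.9016 W/m².
HCFC-22: ΔF = 0.00021 × (153 − 1) = 0.00021 × 152 = 0.0319 W/m².
Total ΔF = 4.6298 + 0.3065 + 0.9016 + 0.0319 = 5.8698 W/m².

ΔF = 5.87 W/m²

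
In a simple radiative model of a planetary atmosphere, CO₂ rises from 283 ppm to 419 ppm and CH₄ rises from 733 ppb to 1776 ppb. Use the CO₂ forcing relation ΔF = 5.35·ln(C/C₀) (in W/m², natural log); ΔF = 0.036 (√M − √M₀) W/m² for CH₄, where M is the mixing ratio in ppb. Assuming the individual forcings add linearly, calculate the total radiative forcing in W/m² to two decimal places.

ΔF = 2.64 W/m²

CO₂: 5.35 × ln(419/283) = 5.35 × ln(1.48057) = 5.35 × 0.39243 = 2.0995 W/m².
CH₄: 0.036 × (√1776 − √733) = 0.036 × (42.1426 − 27.0740) = 0.036 × 15.0686 = 0.5425 W/m².
Total ΔF = 2.0995 + 0.5425 = 2.6420 W/m².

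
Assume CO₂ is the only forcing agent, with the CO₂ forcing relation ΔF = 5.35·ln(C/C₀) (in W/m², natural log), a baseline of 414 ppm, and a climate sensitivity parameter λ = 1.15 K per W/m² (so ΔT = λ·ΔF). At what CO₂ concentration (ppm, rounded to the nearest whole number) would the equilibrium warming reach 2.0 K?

Required forcing: ΔF = ΔT/λ = 2.0/1.15 = 1.7391 W/m².
Then ln(C/414) = ΔF/5.35 = 1.7391/5.35 = 0.32507.
So C = 414 × e^0.32507 = 414 × 1.38413 = 573.03 ppm.

C ≈ 573 ppm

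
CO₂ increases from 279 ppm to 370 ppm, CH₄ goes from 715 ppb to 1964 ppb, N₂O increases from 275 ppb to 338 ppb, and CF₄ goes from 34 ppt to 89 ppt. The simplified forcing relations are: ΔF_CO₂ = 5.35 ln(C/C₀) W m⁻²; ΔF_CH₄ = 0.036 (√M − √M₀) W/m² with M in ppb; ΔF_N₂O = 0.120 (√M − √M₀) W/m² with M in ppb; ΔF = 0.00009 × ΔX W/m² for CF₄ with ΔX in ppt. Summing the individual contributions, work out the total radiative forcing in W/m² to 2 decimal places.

ΔF = 2.36 W/m²

CO₂: 5.35 × ln(370/279) = 5.35 × ln(1.32616) = 5.35 × 0.28229 = 1.5103 W/m².
CH₄: 0.036 × (√1964 − √715) = 0.036 × (44.3170 − 26.7395) = 0.036 × 17.5775 = 0.6328 W/m².
N₂O: 0.120 × (√338 − √275) = 0.120 × (18.3848 − 16.5831) = 0.120 × 1.8017 = 0.2162 W/m².
CF₄: ΔF = 0.00009 × (89 − 34) = 0.00009 × 55 = 0.0050 W/m².
Total ΔF = 1.5103 + 0.6328 + 0.2162 + 0.0050 = 2.3643 W/m².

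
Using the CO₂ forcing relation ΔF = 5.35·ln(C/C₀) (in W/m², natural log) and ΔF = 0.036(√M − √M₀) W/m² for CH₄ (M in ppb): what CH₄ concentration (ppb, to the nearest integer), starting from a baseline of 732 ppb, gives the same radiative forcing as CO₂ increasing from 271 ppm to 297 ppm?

CO₂ forcing: 5.35 × ln(297/271) = 5.35 × 0.091613 = 0.49013 W/m².
Set 0.036(√M − √732) = 0.49013: √M = 0.49013/0.036 + √732 = 13.6147 + 27.0555 = 40.6702.
M = (40.6702)² = 1654.07 ppb.

M ≈ 1654 ppb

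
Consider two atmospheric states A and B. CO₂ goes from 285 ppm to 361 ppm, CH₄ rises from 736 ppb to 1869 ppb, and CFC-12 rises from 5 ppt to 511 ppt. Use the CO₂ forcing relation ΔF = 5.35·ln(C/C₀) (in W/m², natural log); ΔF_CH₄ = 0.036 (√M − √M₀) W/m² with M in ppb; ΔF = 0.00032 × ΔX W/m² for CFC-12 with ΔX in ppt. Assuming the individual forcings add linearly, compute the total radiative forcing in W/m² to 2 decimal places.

ΔF = 2.01 W/m²

CO₂: 5.35 × ln(361/285) = 5.35 × ln(1.26667) = 5.35 × 0.23639 = 1.2647 W/m².
CH₄: 0.036 × (√1869 − √736) = 0.036 × (43.2319 − 27.1293) = 0.036 × 16.1026 = 0.5797 W/m².
CFC-12: ΔF = 0.00032 × (511 − 5) = 0.00032 × 506 = 0.1619 W/m².
Total ΔF = 1.2647 + 0.5797 + 0.1619 = 2.0063 W/m².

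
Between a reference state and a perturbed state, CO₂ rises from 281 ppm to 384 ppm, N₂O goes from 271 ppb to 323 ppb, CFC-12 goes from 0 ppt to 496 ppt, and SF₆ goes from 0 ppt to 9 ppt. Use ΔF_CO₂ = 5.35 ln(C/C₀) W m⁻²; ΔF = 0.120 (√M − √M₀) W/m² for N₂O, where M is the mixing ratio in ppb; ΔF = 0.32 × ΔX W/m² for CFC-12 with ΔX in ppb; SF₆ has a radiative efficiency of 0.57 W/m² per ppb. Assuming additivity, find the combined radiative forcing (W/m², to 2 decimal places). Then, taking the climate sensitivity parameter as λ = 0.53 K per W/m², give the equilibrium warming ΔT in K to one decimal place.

CO₂: 5.35 × ln(384/281) = 5.35 × ln(1.36655) = 5.35 × 0.31229 = 1.6708 W/m².
N₂O: 0.120 × (√323 − √271) = 0.120 × (17.9722 − 16.4621) = 0.120 × 1.5101 = 0.1812 W/m².
CFC-12: Δ = 496 − 0 = 496 ppt = 0.496 ppb; ΔF = 0.32 × 0.496 = 0.1587 W/m².
SF₆: Δ = 9 − 0 = 9 ppt = 0.009 ppb; ΔF = 0.57 × 0.009 = 0.0051 W/m².
Total ΔF = 1.6708 + 0.1812 + 0.1587 + 0.0051 = 2.0158 W/m².
ΔT = λ ΔF = 0.53 × 2.02 = 1.0706 K.

ΔF = 2.02 W/m²; ΔT = 1.1 K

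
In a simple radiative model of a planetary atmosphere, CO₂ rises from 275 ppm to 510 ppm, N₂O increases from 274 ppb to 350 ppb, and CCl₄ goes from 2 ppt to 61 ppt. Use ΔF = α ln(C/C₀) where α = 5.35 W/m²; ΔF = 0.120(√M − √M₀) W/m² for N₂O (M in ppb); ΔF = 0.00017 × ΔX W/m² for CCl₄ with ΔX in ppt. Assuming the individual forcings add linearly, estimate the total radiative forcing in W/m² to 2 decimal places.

ΔF = 3.57 W/m²

CO₂: 5.35 × ln(510/275) = 5.35 × ln(1.85455) = 5.35 × 0.61764 = 3.3044 W/m².
N₂O: 0.120 × (√350 − √274) = 0.120 × (18.7083 − 16.5529) = 0.120 × 2.1554 = 0.2586 W/m².
CCl₄: ΔF = 0.00017 × (61 − 2) = 0.00017 × 59 = 0.0100 W/m².
Total ΔF = 3.3044 + 0.2586 + 0.0100 = 3.5730 W/m².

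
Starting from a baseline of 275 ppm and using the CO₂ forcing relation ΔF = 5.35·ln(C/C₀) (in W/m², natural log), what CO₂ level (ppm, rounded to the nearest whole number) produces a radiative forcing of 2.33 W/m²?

Set 5.35 ln(C/275) = 2.33, so ln(C/275) = 2.33/5.35 = 0.43551.
Then C/275 = e^0.43551 = 1.54575, giving C = 275 × 1.54575 = 425.08 ppm.

C ≈ 425 ppm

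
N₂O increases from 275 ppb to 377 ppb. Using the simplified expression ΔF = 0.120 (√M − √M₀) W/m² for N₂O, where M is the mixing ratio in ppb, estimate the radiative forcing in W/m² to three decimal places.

N₂O: 0.120 × (√377 − √275) = 0.120 × (19.4165 − 16.5831) = 0.120 × 2.8334 = 0.3400 W/m².

ΔF = 0.340 W/m²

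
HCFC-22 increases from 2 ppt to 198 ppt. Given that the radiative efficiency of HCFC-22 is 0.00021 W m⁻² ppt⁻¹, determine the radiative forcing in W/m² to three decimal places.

HCFC-22: ΔF = 0.00021 × (198 − 2) = 0.00021 × 196 = 0.0412 W/m².

ΔF = 0.041 W/m²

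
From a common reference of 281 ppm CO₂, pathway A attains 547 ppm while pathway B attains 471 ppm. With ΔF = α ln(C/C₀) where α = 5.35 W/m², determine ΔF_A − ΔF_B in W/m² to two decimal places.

ΔF_A = 5.35 ln(547/281) = 5.35 × 0.66609 = 3.5636 W/m².
ΔF_B = 5.35 ln(471/281) = 5.35 × 0.51650 = 2.7633 W/m².
Difference: 3.5636 − 2.7633 = 0.8003 W/m².
(Equivalently, ΔF_A − ΔF_B = 5.35 ln(547/471) = 5.35 × 0.14959 = 0.8003 W/m².)

ΔF_A − ΔF_B = 0.80 W/m²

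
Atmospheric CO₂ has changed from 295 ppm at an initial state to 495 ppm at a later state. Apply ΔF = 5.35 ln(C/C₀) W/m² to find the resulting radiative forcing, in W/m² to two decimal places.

ΔF = 2.77 W/m²

CO₂: 5.35 × ln(495/295) = 5.35 × ln(1.67797) = 5.35 × 0.51758 = 2.7691 W/m².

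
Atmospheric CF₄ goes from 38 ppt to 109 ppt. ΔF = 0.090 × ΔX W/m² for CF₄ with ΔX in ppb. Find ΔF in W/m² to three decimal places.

ΔF = 0.006 W/m²

CF₄: Δ = 109 − 38 = 71 ppt = 0.071 ppb; ΔF = 0.090 × 0.071 = 0.0064 W/m².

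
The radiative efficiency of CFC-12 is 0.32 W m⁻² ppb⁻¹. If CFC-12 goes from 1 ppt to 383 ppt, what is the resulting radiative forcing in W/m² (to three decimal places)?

CFC-12: Δ = 383 − 1 = 382 ppt = 0.382 ppb; ΔF = 0.32 × 0.382 = 0.1222 W/m².

ΔF = 0.122 W/m²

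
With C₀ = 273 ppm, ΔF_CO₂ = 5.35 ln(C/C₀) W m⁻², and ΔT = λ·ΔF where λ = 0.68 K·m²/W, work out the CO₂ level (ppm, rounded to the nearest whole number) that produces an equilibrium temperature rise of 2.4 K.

C ≈ 528 ppm

Required forcing: ΔF = ΔT/λ = 2.4/0.68 = 3.5294 W/m².
Then ln(C/273) = ΔF/5.35 = 3.5294/5.35 = 0.65970.
So C = 273 × e^0.65970 = 273 × 1.93421 = 528.04 ppm.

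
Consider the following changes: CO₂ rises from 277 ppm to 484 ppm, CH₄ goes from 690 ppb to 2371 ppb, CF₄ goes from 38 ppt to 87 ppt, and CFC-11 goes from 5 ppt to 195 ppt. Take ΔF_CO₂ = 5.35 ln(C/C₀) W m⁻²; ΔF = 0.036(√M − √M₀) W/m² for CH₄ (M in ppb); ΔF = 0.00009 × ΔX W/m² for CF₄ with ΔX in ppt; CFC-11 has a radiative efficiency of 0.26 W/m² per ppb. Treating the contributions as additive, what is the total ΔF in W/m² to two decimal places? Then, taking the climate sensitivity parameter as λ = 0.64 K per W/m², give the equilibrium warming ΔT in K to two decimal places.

ΔF = 3.85 W/m²; ΔT = 2.46 K

CO₂: 5.35 × ln(484/277) = 5.35 × ln(1.74729) = 5.35 × 0.55807 = 2.9857 W/m².
CH₄: 0.036 × (√2371 − √690) = 0.036 × (48.6929 − 26.2679) = 0.036 × 22.4250 = 0.8073 W/m².
CF₄: ΔF = 0.00009 × (87 − 38) = 0.00009 × 49 = 0.0044 W/m².
CFC-11: Δ = 195 − 5 = 190 ppt = 0.190 ppb; ΔF = 0.26 × 0.190 = 0.0494 W/m².
Total ΔF = 2.9857 + 0.8073 + 0.0044 + 0.0494 = 3.8468 W/m².
ΔT = λ ΔF = 0.64 × 3.85 = 2.4640 K.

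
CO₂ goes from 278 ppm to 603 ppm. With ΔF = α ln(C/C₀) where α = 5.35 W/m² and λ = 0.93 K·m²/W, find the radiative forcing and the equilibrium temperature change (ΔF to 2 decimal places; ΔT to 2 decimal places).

CO₂: 5.35 × ln(603/278) = 5.35 × ln(2.16906) = 5.35 × 0.77429 = 4.1425 W/m².
ΔT = λ ΔF = 0.93 × 4.14 = 3.8502 K.

ΔF = 4.14 W/m²; ΔT = 3.85 K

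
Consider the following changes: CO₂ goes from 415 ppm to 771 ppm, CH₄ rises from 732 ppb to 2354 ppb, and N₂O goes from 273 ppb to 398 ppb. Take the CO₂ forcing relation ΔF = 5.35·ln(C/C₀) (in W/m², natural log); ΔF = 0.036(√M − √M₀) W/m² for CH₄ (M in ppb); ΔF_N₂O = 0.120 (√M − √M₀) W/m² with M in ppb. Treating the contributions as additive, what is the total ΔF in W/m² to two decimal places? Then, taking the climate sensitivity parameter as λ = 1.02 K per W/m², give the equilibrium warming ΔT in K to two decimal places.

ΔF = 4.50 W/m²; ΔT = 4.59 K

CO₂: 5.35 × ln(771/415) = 5.35 × ln(1.85783) = 5.35 × 0.61941 = 3.3138 W/m².
CH₄: 0.036 × (√2354 − √732) = 0.036 × (48.5180 − 27.0555) = 0.036 × 21.4625 = 0.7727 W/m².
N₂O: 0.120 × (√398 − √273) = 0.120 × (19.9499 − 16.5227) = 0.120 × 3.4272 = 0.4113 W/m².
Total ΔF = 3.3138 + 0.7727 + 0.4113 = 4.4978 W/m².
ΔT = λ ΔF = 1.02 × 4.50 = 4.5900 K.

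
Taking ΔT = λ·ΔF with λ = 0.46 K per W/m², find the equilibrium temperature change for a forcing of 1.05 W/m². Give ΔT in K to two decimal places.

ΔT = 0.48 K

ΔT = λ ΔF = 0.46 × 1.05 = 0.4830 K.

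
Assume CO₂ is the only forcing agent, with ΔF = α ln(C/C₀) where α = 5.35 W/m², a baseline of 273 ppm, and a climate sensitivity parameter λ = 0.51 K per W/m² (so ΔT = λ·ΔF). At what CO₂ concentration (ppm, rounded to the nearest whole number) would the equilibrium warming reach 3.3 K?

Required forcing: ΔF = ΔT/λ = 3.3/0.51 = 6.4706 W/m².
Then ln(C/273) = ΔF/5.35 = 6.4706/5.35 = 1.20946.
So C = 273 × e^1.20946 = 273 × 3.35167 = 915.01 ppm.

C ≈ 915 ppm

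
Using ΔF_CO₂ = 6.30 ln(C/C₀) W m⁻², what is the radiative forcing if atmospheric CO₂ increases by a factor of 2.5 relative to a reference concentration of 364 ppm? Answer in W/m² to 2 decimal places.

ΔF = 5.77 W/m²

ΔF = 6.30 × ln(2.5) = 6.30 × 0.91629 = 5.7726 W/m².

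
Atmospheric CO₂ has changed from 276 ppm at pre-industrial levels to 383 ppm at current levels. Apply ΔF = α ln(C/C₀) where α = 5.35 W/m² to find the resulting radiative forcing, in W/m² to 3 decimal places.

CO₂ absorption bands are partially saturated, so forcing scales with the logarithm of the concentration ratio.
CO₂: 5.35 × ln(383/276) = 5.35 × ln(1.38768) = 5.35 × 0.32763 = 1.7528 W/m².

ΔF = 1.753 W/m²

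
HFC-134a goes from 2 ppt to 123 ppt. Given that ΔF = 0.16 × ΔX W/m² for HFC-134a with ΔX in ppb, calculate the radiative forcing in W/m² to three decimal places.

ΔF = 0.019 W/m²

HFC-134a: Δ = 123 − 2 = 121 ppt = 0.121 ppb; ΔF = 0.16 × 0.121 = 0.0194 W/m².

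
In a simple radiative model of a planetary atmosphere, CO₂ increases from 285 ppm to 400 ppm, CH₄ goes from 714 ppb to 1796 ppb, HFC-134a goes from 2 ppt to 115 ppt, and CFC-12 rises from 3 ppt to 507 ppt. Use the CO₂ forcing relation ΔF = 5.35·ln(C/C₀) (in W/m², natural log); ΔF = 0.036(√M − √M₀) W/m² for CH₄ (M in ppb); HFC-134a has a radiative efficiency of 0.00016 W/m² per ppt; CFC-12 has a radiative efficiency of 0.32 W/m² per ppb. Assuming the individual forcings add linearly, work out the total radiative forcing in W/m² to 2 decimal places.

ΔF = 2.56 W/m²

CO₂: 5.35 × ln(400/285) = 5.35 × ln(1.40351) = 5.35 × 0.33898 = 1.8135 W/m².
CH₄: 0.036 × (√1796 − √714) = 0.036 × (42.3792 − 26.7208) = 0.036 × 15.6584 = 0.5637 W/m².
HFC-134a: ΔF = 0.00016 × (115 − 2) = 0.00016 × 113 = 0.0181 W/m².
CFC-12: Δ = 507 − 3 = 504 ppt = 0.504 ppb; ΔF = 0.32 × 0.504 = 0.1613 W/m².
Total ΔF = 1.8135 + 0.5637 + 0.0181 + 0.1613 = 2.5566 W/m².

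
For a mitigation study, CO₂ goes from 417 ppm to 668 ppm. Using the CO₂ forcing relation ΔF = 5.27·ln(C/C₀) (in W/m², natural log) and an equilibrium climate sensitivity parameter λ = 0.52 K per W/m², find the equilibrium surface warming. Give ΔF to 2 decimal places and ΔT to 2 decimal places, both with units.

ΔF = 2.48 W/m²; ΔT = 1.29 K

CO₂: 5.27 × ln(668/417) = 5.27 × ln(1.60192) = 5.27 × 0.47120 = 2.4832 W/m².
ΔT = λ ΔF = 0.52 × 2.48 = 1.2896 K.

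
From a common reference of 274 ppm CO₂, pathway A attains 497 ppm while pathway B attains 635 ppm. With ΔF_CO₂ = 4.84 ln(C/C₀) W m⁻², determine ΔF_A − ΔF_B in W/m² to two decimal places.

ΔF_A = 4.84 ln(497/274) = 4.84 × 0.59546 = 2.8820 W/m².
ΔF_B = 4.84 ln(635/274) = 4.84 × 0.84050 = 4.0680 W/m².
Difference: 2.8820 − 4.0680 = -1.1860 W/m².

ΔF_A − ΔF_B = -1.19 W/m²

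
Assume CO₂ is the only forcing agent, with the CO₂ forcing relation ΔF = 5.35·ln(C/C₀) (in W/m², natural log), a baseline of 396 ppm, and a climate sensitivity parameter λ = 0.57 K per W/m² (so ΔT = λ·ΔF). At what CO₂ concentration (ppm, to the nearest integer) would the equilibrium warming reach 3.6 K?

Required forcing: ΔF = ΔT/λ = 3.6/0.57 = 6.3158 W/m².
Then ln(C/396) = ΔF/5.35 = 6.3158/5.35 = 1.18052.
So C = 396 × e^1.18052 = 396 × 3.25607 = 1289.40 ppm.

C ≈ 1289 ppm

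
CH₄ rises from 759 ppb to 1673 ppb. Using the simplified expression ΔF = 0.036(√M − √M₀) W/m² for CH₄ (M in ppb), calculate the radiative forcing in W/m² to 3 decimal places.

CH₄: 0.036 × (√1673 − √759) = 0.036 × (40.9023 − 27.5500) = 0.036 × 13.3523 = 0.4807 W/m².

ΔF = 0.481 W/m²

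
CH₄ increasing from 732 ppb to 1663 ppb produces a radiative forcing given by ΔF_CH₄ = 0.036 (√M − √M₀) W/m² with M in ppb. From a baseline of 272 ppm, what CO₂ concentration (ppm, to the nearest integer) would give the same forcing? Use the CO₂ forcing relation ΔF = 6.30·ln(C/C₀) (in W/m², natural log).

CH₄ forcing: 0.036 × (√1663 − √732) = 0.036 × (40.7799 − 27.0555) = 0.036 × 13.7244 = 0.49408 W/m².
Set 6.30 ln(C/272) = 0.49408: ln(C/272) = 0.49408/6.30 = 0.07843, so C = 272 × e^0.07843 = 272 × 1.08159 = 294.19 ppm.

C ≈ 294 ppm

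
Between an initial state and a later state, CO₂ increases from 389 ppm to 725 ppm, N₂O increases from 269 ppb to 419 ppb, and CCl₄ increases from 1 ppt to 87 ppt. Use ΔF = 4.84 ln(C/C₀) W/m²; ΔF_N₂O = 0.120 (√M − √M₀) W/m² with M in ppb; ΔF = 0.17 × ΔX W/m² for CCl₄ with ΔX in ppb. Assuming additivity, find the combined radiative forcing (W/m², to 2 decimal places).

CO₂: 4.84 × ln(725/389) = 4.84 × ln(1.86375) = 4.84 × 0.62259 = 3.0133 W/m².
N₂O: 0.120 × (√419 − √269) = 0.120 × (20.4695 − 16.4012) = 0.120 × 4.0683 = 0.4882 W/m².
CCl₄: Δ = 87 − 1 = 86 ppt = 0.086 ppb; ΔF = 0.17 × 0.086 = 0.0146 W/m².
Total ΔF = 3.0133 + 0.4882 + 0.0146 = 3.5161 W/m².

ΔF = 3.52 W/m²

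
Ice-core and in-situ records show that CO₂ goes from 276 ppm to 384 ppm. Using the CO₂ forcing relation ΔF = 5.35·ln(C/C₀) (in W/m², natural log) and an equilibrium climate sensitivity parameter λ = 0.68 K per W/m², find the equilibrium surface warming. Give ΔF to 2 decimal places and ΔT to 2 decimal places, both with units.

ΔF = 1.77 W/m²; ΔT = 1.20 K

CO₂: 5.35 × ln(384/276) = 5.35 × ln(1.39130) = 5.35 × 0.33024 = 1.7668 W/m².
ΔT = λ ΔF = 0.68 × 1.77 = 1.2036 K.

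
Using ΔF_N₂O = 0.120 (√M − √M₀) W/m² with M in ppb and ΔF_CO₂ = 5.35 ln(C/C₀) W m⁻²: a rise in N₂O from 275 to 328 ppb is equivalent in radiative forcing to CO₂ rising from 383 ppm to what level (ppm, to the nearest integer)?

C ≈ 396 ppm

N₂O forcing: 0.120 × (√328 − √275) = 0.120 × (18.1108 − 16.5831) = 0.120 × 1.5277 = 0.18332 W/m².
Set 5.35 ln(C/383) = 0.18332: ln(C/383) = 0.18332/5.35 = 0.03427, so C = 383 × e^0.03427 = 383 × 1.03486 = 396.35 ppm.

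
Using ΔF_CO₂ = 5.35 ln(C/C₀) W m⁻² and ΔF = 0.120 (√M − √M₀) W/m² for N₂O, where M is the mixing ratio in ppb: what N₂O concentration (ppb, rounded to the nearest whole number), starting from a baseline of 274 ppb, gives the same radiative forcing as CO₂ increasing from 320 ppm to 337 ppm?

M ≈ 356 ppb

CO₂ forcing: 5.35 × ln(337/320) = 5.35 × 0.051762 = 0.27693 W/m².
Set 0.120(√M − √274) = 0.27693: √M = 0.27693/0.120 + √274 = 2.3078 + 16.5529 = 18.8607.
M = (18.8607)² = 355.73 ppb.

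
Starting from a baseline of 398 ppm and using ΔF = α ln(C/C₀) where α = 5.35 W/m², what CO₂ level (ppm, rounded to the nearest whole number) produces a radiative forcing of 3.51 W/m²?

C ≈ 767 ppm

Set 5.35 ln(C/398) = 3.51, so ln(C/398) = 3.51/5.35 = 0.65607.
Then C/398 = e^0.65607 = 1.92720, giving C = 398 × 1.92720 = 767.03 ppm.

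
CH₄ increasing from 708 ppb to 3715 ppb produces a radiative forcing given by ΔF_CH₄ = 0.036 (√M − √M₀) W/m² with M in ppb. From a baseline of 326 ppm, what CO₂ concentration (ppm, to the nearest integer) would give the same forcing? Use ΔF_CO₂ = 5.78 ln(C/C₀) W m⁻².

CH₄ forcing: 0.036 × (√3715 − √708) = 0.036 × (60.9508 − 26.6083) = 0.036 × 34.3425 = 1.23633 W/m².
Set 5.78 ln(C/326) = 1.23633: ln(C/326) = 1.23633/5.78 = 0.21390, so C = 326 × e^0.21390 = 326 × 1.23850 = 403.75 ppm.

C ≈ 404 ppm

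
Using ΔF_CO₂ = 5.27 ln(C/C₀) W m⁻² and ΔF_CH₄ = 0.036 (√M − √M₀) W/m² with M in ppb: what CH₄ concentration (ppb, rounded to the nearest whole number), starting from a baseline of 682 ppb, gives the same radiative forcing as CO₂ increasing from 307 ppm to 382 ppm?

CO₂ forcing: 5.27 × ln(382/307) = 5.27 × 0.218573 = 1.15188 W/m².
Set 0.036(√M − √682) = 1.15188: √M = 1.15188/0.036 + √682 = 31.9967 + 26.1151 = 58.1118.
M = (58.1118)² = 3376.98 ppb.

M ≈ 3377 ppb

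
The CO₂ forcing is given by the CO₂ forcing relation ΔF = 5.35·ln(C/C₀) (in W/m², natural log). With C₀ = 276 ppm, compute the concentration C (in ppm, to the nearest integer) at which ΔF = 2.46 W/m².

Set 5.35 ln(C/276) = 2.46, so ln(C/276) = 2.46/5.35 = 0.45981.
Then C/276 = e^0.45981 = 1.58377, giving C = 276 × 1.58377 = 437.12 ppm.

C ≈ 437 ppm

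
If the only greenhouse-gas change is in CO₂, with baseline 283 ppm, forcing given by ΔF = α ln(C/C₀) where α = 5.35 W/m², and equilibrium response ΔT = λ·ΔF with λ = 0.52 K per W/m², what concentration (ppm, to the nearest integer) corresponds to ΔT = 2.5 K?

Required forcing: ΔF = ΔT/λ = 2.5/0.52 = 4.8077 W/m².
Then ln(C/283) = ΔF/5.35 = 4.8077/5.35 = 0.89864.
So C = 283 × e^0.89864 = 283 × 2.45626 = 695.12 ppm.

C ≈ 695 ppm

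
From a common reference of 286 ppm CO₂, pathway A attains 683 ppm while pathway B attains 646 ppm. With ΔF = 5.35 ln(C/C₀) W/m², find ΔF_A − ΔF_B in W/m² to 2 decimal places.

ΔF_A − ΔF_B = 0.30 W/m²

ΔF_A = 5.35 ln(683/286) = 5.35 × 0.87050 = 4.6572 W/m².
ΔF_B = 5.35 ln(646/286) = 5.35 × 0.81481 = 4.3592 W/m².
Difference: 4.6572 − 4.3592 = 0.2980 W/m².
(Equivalently, ΔF_A − ΔF_B = 5.35 ln(683/646) = 5.35 × 0.05570 = 0.2980 W/m².)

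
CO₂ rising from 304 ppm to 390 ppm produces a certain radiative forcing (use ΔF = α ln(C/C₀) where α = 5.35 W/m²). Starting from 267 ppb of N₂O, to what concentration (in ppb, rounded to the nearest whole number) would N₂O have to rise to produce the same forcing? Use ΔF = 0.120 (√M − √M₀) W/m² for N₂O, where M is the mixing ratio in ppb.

CO₂ forcing: 5.35 × ln(390/304) = 5.35 × 0.249119 = 1.33279 W/m².
Set 0.120(√M − √267) = 1.33279: √M = 1.33279/0.120 + √267 = 11.1066 + 16.3401 = 27.4467.
M = (27.4467)² = 753.32 ppb.

M ≈ 753 ppb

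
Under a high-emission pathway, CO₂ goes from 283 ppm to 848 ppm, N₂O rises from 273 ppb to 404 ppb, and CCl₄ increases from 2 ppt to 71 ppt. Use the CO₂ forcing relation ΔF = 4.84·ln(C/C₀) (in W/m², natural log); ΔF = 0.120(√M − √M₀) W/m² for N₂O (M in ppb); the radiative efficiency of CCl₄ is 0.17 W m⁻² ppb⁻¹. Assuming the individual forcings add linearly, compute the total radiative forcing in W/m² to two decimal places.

CO₂: 4.84 × ln(848/283) = 4.84 × ln(2.99647) = 4.84 × 1.09743 = 5.3116 W/m².
N₂O: 0.120 × (√404 − √273) = 0.120 × (20.0998 − 16.5227) = 0.120 × 3.5771 = 0.4293 W/m².
CCl₄: Δ = 71 − 2 = 69 ppt = 0.069 ppb; ΔF = 0.17 × 0.069 = 0.0117 W/m².
Total ΔF = 5.3116 + 0.4293 + 0.0117 = 5.7526 W/m².

ΔF = 5.75 W/m²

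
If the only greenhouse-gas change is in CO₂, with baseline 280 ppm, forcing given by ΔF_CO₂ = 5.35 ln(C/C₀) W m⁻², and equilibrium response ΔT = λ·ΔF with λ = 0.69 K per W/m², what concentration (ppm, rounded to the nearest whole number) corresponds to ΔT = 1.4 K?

Required forcing: ΔF = ΔT/λ = 1.4/0.69 = 2.0290 W/m².
Then ln(C/280) = ΔF/5.35 = 2.0290/5.35 = 0.37925.
So C = 280 × e^0.37925 = 280 × 1.46119 = 409.13 ppm.

C ≈ 409 ppm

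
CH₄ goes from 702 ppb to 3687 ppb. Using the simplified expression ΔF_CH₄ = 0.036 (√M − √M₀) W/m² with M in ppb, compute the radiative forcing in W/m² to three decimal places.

ΔF = 1.232 W/m²

CH₄: 0.036 × (√3687 − √702) = 0.036 × (60.7207 − 26.4953) = 0.036 × 34.2254 = 1.2321 W/m².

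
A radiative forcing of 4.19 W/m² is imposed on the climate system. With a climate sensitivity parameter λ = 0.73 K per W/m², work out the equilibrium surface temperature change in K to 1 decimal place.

ΔT = λ ΔF = 0.73 × 4.19 = 3.0587 K.

ΔT = 3.1 K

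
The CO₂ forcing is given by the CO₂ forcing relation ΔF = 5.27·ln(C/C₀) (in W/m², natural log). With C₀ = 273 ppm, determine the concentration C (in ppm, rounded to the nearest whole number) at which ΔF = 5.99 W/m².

C ≈ 851 ppm

Set 5.27 ln(C/273) = 5.99, so ln(C/273) = 5.99/5.27 = 1.13662.
Then C/273 = e^1.13662 = 3.11622, giving C = 273 × 3.11622 = 850.73 ppm.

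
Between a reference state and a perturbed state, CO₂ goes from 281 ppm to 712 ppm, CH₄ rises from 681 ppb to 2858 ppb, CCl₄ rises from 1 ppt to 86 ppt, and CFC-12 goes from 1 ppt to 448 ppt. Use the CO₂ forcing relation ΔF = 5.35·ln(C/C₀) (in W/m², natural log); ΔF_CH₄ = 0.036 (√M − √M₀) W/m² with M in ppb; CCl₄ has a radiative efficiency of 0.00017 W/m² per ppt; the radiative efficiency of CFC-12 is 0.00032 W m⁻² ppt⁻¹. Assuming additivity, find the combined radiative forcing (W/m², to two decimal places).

ΔF = 6.12 W/m²

CO₂: 5.35 × ln(712/281) = 5.35 × ln(2.53381) = 5.35 × 0.92972 = 4.9740 W/m².
CH₄: 0.036 × (√2858 − √681) = 0.036 × (53.4603 − 26.0960) = 0.036 × 27.3643 = 0.9851 W/m².
CCl₄: ΔF = 0.00017 × (86 − 1) = 0.00017 × 85 = 0.0145 W/m².
CFC-12: ΔF = 0.00032 × (448 − 1) = 0.00032 × 447 = 0.1430 W/m².
Total ΔF = 4.9740 + 0.9851 + 0.0145 + 0.1430 = 6.1166 W/m².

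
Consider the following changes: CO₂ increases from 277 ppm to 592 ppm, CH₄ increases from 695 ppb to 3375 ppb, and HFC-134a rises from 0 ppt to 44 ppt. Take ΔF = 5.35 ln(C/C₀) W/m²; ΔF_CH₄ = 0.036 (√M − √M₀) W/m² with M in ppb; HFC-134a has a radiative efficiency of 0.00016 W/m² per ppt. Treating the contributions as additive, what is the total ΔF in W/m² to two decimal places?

CO₂: 5.35 × ln(592/277) = 5.35 × ln(2.13718) = 5.35 × 0.75949 = 4.0633 W/m².
CH₄: 0.036 × (√3375 − √695) = 0.036 × (58.0948 − 26.3629) = 0.036 × 31.7319 = 1.1423 W/m².
HFC-134a: ΔF = 0.00016 × (44 − 0) = 0.00016 × 44 = 0.0070 W/m².
Total ΔF = 4.0633 + 1.1423 + 0.0070 = 5.2126 W/m².

ΔF = 5.21 W/m²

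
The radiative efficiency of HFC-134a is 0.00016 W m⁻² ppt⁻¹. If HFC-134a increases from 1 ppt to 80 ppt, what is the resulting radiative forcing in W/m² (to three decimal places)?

HFC-134a: ΔF = 0.00016 × (80 − 1) = 0.00016 × 79 = 0.0126 W/m².

ΔF = 0.013 W/m²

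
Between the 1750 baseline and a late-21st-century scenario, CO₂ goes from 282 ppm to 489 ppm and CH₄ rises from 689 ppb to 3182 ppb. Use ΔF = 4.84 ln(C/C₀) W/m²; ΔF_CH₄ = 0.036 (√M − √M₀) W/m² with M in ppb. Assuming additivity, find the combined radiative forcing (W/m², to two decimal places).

CO₂: 4.84 × ln(489/282) = 4.84 × ln(1.73404) = 4.84 × 0.55045 = 2.6642 W/m².
CH₄: 0.036 × (√3182 − √689) = 0.036 × (56.4092 − 26.2488) = 0.036 × 30.1604 = 1.0858 W/m².
Total ΔF = 2.6642 + 1.0858 = 3.7500 W/m².

ΔF = 3.75 W/m²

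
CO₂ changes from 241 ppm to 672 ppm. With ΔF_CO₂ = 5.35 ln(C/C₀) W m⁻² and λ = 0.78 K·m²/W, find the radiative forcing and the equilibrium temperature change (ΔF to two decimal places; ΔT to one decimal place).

ΔF = 5.49 W/m²; ΔT = 4.3 K

CO₂: 5.35 × ln(672/241) = 5.35 × ln(2.78838) = 5.35 × 1.02546 = 5.4862 W/m².
ΔT = λ ΔF = 0.78 × 5.49 = 4.2822 K.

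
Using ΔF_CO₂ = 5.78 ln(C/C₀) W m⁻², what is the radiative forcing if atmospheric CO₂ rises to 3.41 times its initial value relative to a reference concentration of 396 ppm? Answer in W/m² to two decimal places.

ΔF = 5.78 × ln(3.41) = 5.78 × 1.22671 = 7.0904 W/m².

ΔF = 7.09 W/m²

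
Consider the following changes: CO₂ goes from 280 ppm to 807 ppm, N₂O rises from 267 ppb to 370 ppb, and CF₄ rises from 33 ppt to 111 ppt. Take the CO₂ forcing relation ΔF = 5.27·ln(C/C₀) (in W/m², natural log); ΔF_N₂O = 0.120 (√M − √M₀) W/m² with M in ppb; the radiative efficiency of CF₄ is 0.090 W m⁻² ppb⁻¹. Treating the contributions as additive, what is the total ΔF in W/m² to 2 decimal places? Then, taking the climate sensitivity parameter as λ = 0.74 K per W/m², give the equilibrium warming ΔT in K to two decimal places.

ΔF = 5.93 W/m²; ΔT = 4.39 K

CO₂: 5.27 × ln(807/280) = 5.27 × ln(2.88214) = 5.27 × 1.05853 = 5.5785 W/m².
N₂O: 0.120 × (√370 − √267) = 0.120 × (19.2354 − 16.3401) = 0.120 × 2.8953 = 0.3474 W/m².
CF₄: Δ = 111 − 33 = 78 ppt = 0.078 ppb; ΔF = 0.090 × 0.078 = 0.0070 W/m².
Total ΔF = 5.5785 + 0.3474 + 0.0070 = 5.9329 W/m².
ΔT = λ ΔF = 0.74 × 5.93 = 4.3882 K.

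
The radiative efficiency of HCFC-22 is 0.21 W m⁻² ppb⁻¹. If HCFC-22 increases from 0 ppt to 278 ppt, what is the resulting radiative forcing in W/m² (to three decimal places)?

ΔF = 0.058 W/m²

HCFC-22: Δ = 278 − 0 = 278 ppt = 0.278 ppb; ΔF = 0.21 × 0.278 = 0.0584 W/m².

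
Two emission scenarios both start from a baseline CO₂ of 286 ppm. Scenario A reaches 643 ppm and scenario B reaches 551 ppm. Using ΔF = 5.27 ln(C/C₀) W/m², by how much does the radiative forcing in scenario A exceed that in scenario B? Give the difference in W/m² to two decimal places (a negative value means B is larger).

ΔF_A − ΔF_B = 0.81 W/m²

ΔF_A = 5.27 ln(643/286) = 5.27 × 0.81015 = 4.2695 W/m².
ΔF_B = 5.27 ln(551/286) = 5.27 × 0.65574 = 3.4557 W/m².
Difference: 4.2695 − 3.4557 = 0.8138 W/m².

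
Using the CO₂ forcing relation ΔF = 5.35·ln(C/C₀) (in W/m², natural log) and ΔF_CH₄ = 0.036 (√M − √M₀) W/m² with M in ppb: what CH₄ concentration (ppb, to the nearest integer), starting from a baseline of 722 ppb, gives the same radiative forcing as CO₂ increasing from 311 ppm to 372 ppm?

M ≈ 2861 ppb

CO₂ forcing: 5.35 × ln(372/311) = 5.35 × 0.179101 = 0.95819 W/m².
Set 0.036(√M − √722) = 0.95819: √M = 0.95819/0.036 + √722 = 26.6164 + 26.8701 = 53.4865.
M = (53.4865)² = 2860.81 ppb.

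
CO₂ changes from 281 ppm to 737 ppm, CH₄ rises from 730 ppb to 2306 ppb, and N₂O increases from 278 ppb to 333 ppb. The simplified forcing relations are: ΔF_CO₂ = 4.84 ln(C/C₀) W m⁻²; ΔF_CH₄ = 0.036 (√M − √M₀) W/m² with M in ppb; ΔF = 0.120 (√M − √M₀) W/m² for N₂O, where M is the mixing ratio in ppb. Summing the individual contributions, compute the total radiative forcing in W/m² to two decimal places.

ΔF = 5.61 W/m²

CO₂: 4.84 × ln(737/281) = 4.84 × ln(2.62278) = 4.84 × 0.96423 = 4.6669 W/m².
CH₄: 0.036 × (√2306 − √730) = 0.036 × (48.0208 − 27.0185) = 0.036 × 21.0023 = 0.7561 W/m².
N₂O: 0.120 × (√333 − √278) = 0.120 × (18.2483 − 16.6733) = 0.120 × 1.5750 = 0.1890 W/m².
Total ΔF = 4.6669 + 0.7561 + 0.1890 = 5.6120 W/m².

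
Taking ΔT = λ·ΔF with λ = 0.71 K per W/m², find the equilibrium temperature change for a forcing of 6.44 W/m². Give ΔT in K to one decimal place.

ΔT = 4.6 K

ΔT = λ ΔF = 0.71 × 6.44 = 4.5724 K.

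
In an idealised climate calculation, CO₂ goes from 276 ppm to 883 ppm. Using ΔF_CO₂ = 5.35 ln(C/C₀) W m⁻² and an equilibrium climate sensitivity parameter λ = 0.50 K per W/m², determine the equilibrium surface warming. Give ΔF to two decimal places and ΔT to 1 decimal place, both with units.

ΔF = 6.22 W/m²; ΔT = 3.1 K

CO₂: 5.35 × ln(883/276) = 5.35 × ln(3.19928) = 5.35 × 1.16293 = 6.2217 W/m².
ΔT = λ ΔF = 0.50 × 6.22 = 3.1100 K.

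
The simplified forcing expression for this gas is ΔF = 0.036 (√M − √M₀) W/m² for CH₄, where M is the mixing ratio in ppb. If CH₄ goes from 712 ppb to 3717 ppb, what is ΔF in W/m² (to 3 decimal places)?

CH₄: 0.036 × (√3717 − √712) = 0.036 × (60.9672 − 26.6833) = 0.036 × 34.2839 = 1.2342 W/m².

ΔF = 1.234 W/m²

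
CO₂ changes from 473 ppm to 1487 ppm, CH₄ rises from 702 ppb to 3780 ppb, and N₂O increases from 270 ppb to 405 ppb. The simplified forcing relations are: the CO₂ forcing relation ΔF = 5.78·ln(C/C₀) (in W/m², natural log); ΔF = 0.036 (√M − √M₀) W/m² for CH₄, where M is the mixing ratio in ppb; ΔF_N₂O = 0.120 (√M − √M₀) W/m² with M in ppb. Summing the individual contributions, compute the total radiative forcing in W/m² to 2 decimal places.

CO₂: 5.78 × ln(1487/473) = 5.78 × ln(3.14376) = 5.78 × 1.14542 = 6.6205 W/m².
CH₄: 0.036 × (√3780 − √702) = 0.036 × (61.4817 − 26.4953) = 0.036 × 34.9864 = 1.2595 W/m².
N₂O: 0.120 × (√405 − √270) = 0.120 × (20.1246 − 16.4317) = 0.120 × 3.6929 = 0.4431 W/m².
Total ΔF = 6.6205 + 1.2595 + 0.4431 = 8.3231 W/m².

ΔF = 8.32 W/m²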